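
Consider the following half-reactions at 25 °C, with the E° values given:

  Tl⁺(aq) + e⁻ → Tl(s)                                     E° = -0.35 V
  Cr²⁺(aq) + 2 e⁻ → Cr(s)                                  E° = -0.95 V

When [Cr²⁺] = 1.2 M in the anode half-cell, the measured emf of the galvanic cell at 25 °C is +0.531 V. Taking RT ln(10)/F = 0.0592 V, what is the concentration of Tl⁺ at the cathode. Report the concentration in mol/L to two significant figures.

Tl⁺/Tl is the cathode, Cr²⁺/Cr the anode: E°cell = +0.60 V, n = 2.
Overall reaction: 2 Tl⁺(aq) + Cr(s) → 2 Tl(s) + Cr²⁺(aq); Q = [Cr²⁺]^1/[Tl⁺]^2.
From E = E° − (0.0592/n) log Q: log Q = (E° − E)·n/0.0592 = (+0.60 − (+0.531))·2/0.0592 = 2.3311.
So 2·log[Tl⁺] = 1·log(1.2) − log Q = 0.0792 − (2.3311) = -2.2519; log[Tl⁺] = -2.2519 / 2 = -1.1260; [Tl⁺] = 10^(-1.1260) ≈ 0.075 M.

0.075 M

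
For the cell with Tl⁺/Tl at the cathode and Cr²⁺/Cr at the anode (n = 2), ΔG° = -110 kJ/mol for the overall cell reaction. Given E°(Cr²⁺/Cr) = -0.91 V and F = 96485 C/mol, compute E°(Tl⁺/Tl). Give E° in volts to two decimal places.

E°cell = −ΔG°/(nF) = −(-110×10³)/((2)(96485)) = +0.570 V.
Since Tl⁺/Tl is the cathode and Cr²⁺/Cr the anode, E°cell = E°(Tl⁺/Tl) − E°(Cr²⁺/Cr).
So E°(Tl⁺/Tl) = E°cell + E°(Cr²⁺/Cr) = +0.570 + (-0.91) = -0.34 V.

-0.34 V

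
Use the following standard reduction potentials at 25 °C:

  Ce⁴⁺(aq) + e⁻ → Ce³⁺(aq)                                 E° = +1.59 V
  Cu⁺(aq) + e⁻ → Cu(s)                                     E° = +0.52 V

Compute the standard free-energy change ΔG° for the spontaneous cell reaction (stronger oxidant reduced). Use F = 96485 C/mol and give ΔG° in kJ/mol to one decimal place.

Ce⁴⁺/Ce³⁺ (E° = +1.59 V) is the cathode; Cu⁺/Cu (E° = +0.52 V) is the anode, so E°cell = +1.07 V.
Balancing electrons gives n = 1 (lcm of 1 and 1).
ΔG° = −nFE° = −(1)(96485)(+1.07) = -103,239 J = -103.2 kJ/mol.

-103.2 kJ/mol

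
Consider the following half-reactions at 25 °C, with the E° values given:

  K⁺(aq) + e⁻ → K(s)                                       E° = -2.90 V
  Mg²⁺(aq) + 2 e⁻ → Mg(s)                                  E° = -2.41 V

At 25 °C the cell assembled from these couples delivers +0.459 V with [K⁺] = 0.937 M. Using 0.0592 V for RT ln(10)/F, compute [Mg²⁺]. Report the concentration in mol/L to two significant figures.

Mg²⁺/Mg is the cathode, K⁺/K the anode: E°cell = +0.49 V, n = 2.
Overall reaction: Mg²⁺(aq) + 2 K(s) → Mg(s) + 2 K⁺(aq); Q = [K⁺]^2/[Mg²⁺]^1.
From E = E° − (0.0592/n) log Q: log Q = (E° − E)·n/0.0592 = (+0.49 − (+0.459))·2/0.0592 = 1.0473.
So 1·log[Mg²⁺] = 2·log(0.937) − log Q = -0.0565 − (1.0473) = -1.1038; [Mg²⁺] = 10^(-1.1038) ≈ 0.079 M.

0.079 M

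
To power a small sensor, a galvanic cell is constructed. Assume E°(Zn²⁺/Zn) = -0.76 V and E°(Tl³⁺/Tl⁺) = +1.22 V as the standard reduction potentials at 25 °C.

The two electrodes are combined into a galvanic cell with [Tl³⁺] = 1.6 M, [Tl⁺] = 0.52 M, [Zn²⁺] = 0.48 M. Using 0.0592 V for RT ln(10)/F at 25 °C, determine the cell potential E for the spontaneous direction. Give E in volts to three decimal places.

Tl³⁺/Tl⁺ is the cathode (higher E°), Zn²⁺/Zn the anode: E°cell = +1.22 − (-0.76) = +1.98 V, n = 2.
Overall: Tl³⁺(aq) + Zn(s) → Tl⁺(aq) + Zn²⁺(aq)
Q = [Tl⁺]·[Zn²⁺] / ([Tl³⁺]); log Q = -0.807.
E = E° − (0.0592/n) log Q = +1.98 − (0.0592/2)(-0.807) = +2.004 V.

+2.004 V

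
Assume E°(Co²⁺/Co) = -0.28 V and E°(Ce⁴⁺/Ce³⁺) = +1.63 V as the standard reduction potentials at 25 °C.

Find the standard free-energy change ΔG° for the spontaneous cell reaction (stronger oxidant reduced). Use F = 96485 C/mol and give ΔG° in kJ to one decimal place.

Ce⁴⁺/Ce³⁺ (E° = +1.63 V) is the cathode; Co²⁺/Co (E° = -0.28 V) is the anode, so E°cell = +1.91 V.
Balancing electrons gives n = 2 (lcm of 1 and 2).
ΔG° = −nFE° = −(2)(96485)(+1.91) = -368,573 J = -368.6 kJ.

-368.6 kJ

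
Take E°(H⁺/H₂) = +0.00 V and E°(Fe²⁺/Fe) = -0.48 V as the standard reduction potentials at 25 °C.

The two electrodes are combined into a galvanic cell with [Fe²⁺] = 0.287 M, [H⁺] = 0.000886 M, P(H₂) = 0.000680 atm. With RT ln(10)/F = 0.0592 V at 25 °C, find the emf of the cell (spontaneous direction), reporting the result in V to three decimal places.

+0.409 V

H⁺/H₂ is the cathode (higher E°), Fe²⁺/Fe the anode: E°cell = +0.00 − (-0.48) = +0.48 V, n = 2.
Overall: 2 H⁺(aq) + Fe(s) → H₂(g) + Fe²⁺(aq)
Q = P(H₂)·[Fe²⁺] / ([H⁺]^2); log Q = 2.396.
E = E° − (0.0592/n) log Q = +0.48 − (0.0592/2)(2.396) = +0.409 V.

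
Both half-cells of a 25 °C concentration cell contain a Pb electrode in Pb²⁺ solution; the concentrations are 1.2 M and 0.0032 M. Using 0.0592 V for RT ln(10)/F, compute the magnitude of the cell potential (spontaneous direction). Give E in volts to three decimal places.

+0.076 V

For a concentration cell E°cell = 0. The 1.2 M side is the cathode (reduction is favoured where [Pb²⁺] is higher).
With n = 2, E = −(0.0592/2) log([Pb²⁺]ₐₙ/[Pb²⁺]꜀ₐₜ) = −(0.0592/2) log(0.0032/1.2) = −(0.0592/2)(-2.574) = +0.076 V.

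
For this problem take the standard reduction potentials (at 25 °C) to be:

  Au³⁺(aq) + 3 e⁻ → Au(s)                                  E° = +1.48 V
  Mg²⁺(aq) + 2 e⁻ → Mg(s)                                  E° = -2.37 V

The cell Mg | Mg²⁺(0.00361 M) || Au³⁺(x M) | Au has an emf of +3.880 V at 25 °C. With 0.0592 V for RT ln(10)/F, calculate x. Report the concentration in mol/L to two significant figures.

Au³⁺/Au is the cathode, Mg²⁺/Mg the anode: E°cell = +3.85 V, n = 6.
Overall reaction: 2 Au³⁺(aq) + 3 Mg(s) → 2 Au(s) + 3 Mg²⁺(aq); Q = [Mg²⁺]^3/[Au³⁺]^2.
From E = E° − (0.0592/n) log Q: log Q = (E° − E)·n/0.0592 = (+3.85 − (+3.880))·6/0.0592 = -3.0405.
So 2·log[Au³⁺] = 3·log(0.00361) − log Q = -7.3275 − (-3.0405) = -4.2870; log[Au³⁺] = -4.2870 / 2 = -2.1435; [Au³⁺] = 10^(-2.1435) ≈ 0.0072 M.

0.0072 M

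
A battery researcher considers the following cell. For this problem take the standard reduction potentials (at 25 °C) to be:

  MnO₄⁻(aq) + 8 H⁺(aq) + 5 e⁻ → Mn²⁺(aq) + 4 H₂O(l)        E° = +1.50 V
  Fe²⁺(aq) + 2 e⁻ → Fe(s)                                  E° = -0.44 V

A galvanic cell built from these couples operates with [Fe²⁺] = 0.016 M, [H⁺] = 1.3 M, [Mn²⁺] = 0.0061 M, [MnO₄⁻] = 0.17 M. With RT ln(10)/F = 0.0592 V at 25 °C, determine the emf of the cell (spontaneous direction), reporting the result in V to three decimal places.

MnO₄⁻/Mn²⁺ is the cathode (higher E°), Fe²⁺/Fe the anode: E°cell = +1.50 − (-0.44) = +1.94 V, n = 10.
Overall: 2 MnO₄⁻(aq) + 16 H⁺(aq) + 5 Fe(s) → 2 Mn²⁺(aq) + 8 H₂O(l) + 5 Fe²⁺(aq)
Q = [Mn²⁺]^2·[Fe²⁺]^5 / ([MnO₄⁻]^2·[H⁺]^16); log Q = -13.693.
E = E° − (0.0592/n) log Q = +1.94 − (0.0592/10)(-13.693) = +2.021 V.

+2.021 V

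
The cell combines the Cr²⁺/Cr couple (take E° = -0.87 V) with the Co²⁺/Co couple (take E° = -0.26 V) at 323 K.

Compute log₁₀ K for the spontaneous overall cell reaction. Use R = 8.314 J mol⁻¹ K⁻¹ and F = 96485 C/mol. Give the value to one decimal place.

19.0

Cathode: Co²⁺/Co; anode: Cr²⁺/Cr. E°cell = (-0.26) − (-0.87) = +0.61 V, with n = 2.
ΔG° = −nFE° = −RT ln K, so ln K = nFE°/(RT) = (2)(96485)(+0.61) / ((8.314)(323)) = 43.834.
log₁₀ K = 43.834 / ln 10 = 19.0.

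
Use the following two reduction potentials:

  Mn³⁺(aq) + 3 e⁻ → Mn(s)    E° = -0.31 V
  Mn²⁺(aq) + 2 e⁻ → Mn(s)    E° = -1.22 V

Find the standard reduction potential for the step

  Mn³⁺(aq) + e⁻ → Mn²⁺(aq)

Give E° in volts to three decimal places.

+1.510 V

Sequential free energies add, so n₃E°₃ = n₁E°₁ + n₂E°₂.
With n₃ = 3, and the known step contributing 2×(-1.22) V, the unknown satisfies 1·E° = 3×(-0.31) − 2×(-1.22) = +1.510.
E° = +1.510 / 1 = +1.510 V.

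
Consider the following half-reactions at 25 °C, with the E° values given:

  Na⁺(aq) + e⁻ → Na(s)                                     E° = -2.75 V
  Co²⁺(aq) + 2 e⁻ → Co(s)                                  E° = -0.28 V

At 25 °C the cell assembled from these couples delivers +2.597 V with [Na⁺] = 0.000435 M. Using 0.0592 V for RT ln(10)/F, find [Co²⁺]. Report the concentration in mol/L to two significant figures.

Co²⁺/Co is the cathode, Na⁺/Na the anode: E°cell = +2.47 V, n = 2.
Overall reaction: Co²⁺(aq) + 2 Na(s) → Co(s) + 2 Na⁺(aq); Q = [Na⁺]^2/[Co²⁺]^1.
From E = E° − (0.0592/n) log Q: log Q = (E° − E)·n/0.0592 = (+2.47 − (+2.597))·2/0.0592 = -4.2905.
So 1·log[Co²⁺] = 2·log(0.000435) − log Q = -6.7230 − (-4.2905) = -2.4325; [Co²⁺] = 10^(-2.4325) ≈ 0.0037 M.

0.0037 M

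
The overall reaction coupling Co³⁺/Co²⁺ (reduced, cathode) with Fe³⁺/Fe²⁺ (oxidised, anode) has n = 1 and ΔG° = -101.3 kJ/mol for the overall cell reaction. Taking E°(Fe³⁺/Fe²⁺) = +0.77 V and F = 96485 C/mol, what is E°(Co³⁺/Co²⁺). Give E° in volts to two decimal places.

E°cell = −ΔG°/(nF) = −(-101.3×10³)/((1)(96485)) = +1.050 V.
Since Co³⁺/Co²⁺ is the cathode and Fe³⁺/Fe²⁺ the anode, E°cell = E°(Co³⁺/Co²⁺) − E°(Fe³⁺/Fe²⁺).
So E°(Co³⁺/Co²⁺) = E°cell + E°(Fe³⁺/Fe²⁺) = +1.050 + (+0.77) = +1.82 V.

+1.82 V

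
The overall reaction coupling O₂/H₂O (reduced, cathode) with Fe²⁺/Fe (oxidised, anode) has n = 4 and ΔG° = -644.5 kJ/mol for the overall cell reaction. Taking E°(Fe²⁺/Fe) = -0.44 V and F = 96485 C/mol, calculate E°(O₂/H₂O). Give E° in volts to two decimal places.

E°cell = −ΔG°/(nF) = −(-644.5×10³)/((4)(96485)) = +1.670 V.
Since O₂/H₂O is the cathode and Fe²⁺/Fe the anode, E°cell = E°(O₂/H₂O) − E°(Fe²⁺/Fe).
So E°(O₂/H₂O) = E°cell + E°(Fe²⁺/Fe) = +1.670 + (-0.44) = +1.23 V.

+1.23 V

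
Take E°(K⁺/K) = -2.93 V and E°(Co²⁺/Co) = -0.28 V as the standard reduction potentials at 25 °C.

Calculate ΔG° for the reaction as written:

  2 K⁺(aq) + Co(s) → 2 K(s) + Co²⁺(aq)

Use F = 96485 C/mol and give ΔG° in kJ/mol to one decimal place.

+511.4 kJ/mol

As written, K⁺/K is reduced (cathode) and Co²⁺/Co is oxidised (anode), so E°cell = (-2.93) − (-0.28) = -2.65 V.
Balancing electrons gives n = 2.
ΔG° = −nFE° = −(2)(96485)(-2.65) = 511,370 J = +511.4 kJ/mol.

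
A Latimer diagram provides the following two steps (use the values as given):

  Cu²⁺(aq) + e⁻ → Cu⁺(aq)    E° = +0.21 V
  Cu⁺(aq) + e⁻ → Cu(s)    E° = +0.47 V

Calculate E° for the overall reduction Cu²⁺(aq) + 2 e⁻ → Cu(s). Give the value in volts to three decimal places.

+0.340 V

Adding the free-energy changes (−nFE°) of the two steps gives −n₃FE°₃ = −n₁FE°₁ − n₂FE°₂.
E°₃ = (1×+0.21 + 1×+0.47) / 2 = (+0.680) / 2 = +0.340 V.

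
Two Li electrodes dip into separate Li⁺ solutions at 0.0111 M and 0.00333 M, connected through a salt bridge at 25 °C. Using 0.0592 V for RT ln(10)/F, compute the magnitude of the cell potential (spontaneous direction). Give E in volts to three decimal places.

For a concentration cell E°cell = 0. The 0.0111 M side is the cathode (reduction is favoured where [Li⁺] is higher).
With n = 1, E = −(0.0592/1) log([Li⁺]ₐₙ/[Li⁺]꜀ₐₜ) = −(0.0592/1) log(0.00333/0.0111) = −(0.0592/1)(-0.523) = +0.031 V.

+0.031 V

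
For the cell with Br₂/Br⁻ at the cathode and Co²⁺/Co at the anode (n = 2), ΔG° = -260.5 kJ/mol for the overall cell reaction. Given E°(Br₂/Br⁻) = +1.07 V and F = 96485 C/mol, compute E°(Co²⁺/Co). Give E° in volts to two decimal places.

-0.28 V

E°cell = −ΔG°/(nF) = −(-260.5×10³)/((2)(96485)) = +1.350 V.
Since Br₂/Br⁻ is the cathode and Co²⁺/Co the anode, E°cell = E°(Br₂/Br⁻) − E°(Co²⁺/Co).
So E°(Co²⁺/Co) = E°(Br₂/Br⁻) − E°cell = (+1.07) − (+1.350) = -0.28 V.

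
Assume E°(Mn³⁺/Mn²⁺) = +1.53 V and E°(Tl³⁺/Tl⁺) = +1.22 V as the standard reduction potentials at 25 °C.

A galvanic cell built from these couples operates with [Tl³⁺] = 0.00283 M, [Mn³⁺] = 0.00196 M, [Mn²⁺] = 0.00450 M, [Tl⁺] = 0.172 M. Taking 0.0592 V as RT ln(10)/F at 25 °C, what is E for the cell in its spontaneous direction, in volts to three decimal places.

+0.341 V

Mn³⁺/Mn²⁺ is the cathode (higher E°), Tl³⁺/Tl⁺ the anode: E°cell = +1.53 − (+1.22) = +0.31 V, n = 2.
Overall: 2 Mn³⁺(aq) + Tl⁺(aq) → 2 Mn²⁺(aq) + Tl³⁺(aq)
Q = [Mn²⁺]^2·[Tl³⁺] / ([Mn³⁺]^2·[Tl⁺]); log Q = -1.062.
E = E° − (0.0592/n) log Q = +0.31 − (0.0592/2)(-1.062) = +0.341 V.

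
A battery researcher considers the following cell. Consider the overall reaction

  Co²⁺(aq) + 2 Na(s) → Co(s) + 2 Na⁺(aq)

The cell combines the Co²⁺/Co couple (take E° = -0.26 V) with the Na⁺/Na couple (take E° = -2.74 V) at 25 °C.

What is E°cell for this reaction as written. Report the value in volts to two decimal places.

The Co²⁺/Co couple has the higher reduction potential, so it is the cathode; Na⁺/Na is oxidised at the anode.
E°cell = E°(cathode) − E°(anode) = (-0.26) − (-2.74) = +2.48 V.

+2.48 V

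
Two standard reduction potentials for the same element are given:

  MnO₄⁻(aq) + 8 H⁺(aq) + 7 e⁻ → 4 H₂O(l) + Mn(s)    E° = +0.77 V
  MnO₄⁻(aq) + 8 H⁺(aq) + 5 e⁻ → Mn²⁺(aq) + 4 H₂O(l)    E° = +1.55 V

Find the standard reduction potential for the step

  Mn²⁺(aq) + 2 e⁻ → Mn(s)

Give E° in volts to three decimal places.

Sequential free energies add, so n₃E°₃ = n₁E°₁ + n₂E°₂.
With n₃ = 7, and the known step contributing 5×(+1.55) V, the unknown satisfies 2·E° = 7×(+0.77) − 5×(+1.55) = -2.360.
E° = -2.360 / 2 = -1.180 V.

-1.180 V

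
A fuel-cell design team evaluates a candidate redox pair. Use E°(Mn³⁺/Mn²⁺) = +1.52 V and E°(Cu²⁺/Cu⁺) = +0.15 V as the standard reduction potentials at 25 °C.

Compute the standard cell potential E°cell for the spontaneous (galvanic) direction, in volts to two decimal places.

The Mn³⁺/Mn²⁺ couple has the higher reduction potential, so it is the cathode; Cu²⁺/Cu⁺ is oxidised at the anode.
E°cell = E°(cathode) − E°(anode) = (+1.52) − (+0.15) = +1.37 V.
Since E°cell > 0, the reaction is spontaneous under standard conditions.

+1.37 V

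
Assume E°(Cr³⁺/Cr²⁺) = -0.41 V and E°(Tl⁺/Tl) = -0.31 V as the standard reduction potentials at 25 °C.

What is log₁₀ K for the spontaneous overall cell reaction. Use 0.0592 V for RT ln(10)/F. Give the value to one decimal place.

Cathode: Tl⁺/Tl; anode: Cr³⁺/Cr²⁺. E°cell = +0.10 V, n = 1.
log K = nE°cell / 0.0592 = (1)(+0.10) / 0.0592 = 1.7.

1.7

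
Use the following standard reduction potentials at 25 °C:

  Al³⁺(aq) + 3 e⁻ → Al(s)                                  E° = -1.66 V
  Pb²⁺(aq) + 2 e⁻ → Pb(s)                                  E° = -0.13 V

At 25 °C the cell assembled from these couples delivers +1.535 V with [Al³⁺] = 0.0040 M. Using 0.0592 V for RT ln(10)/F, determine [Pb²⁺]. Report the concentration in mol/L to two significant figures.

Pb²⁺/Pb is the cathode, Al³⁺/Al the anode: E°cell = +1.53 V, n = 6.
Overall reaction: 3 Pb²⁺(aq) + 2 Al(s) → 3 Pb(s) + 2 Al³⁺(aq); Q = [Al³⁺]^2/[Pb²⁺]^3.
From E = E° − (0.0592/n) log Q: log Q = (E° − E)·n/0.0592 = (+1.53 − (+1.535))·6/0.0592 = -0.5068.
So 3·log[Pb²⁺] = 2·log(0.004) − log Q = -4.7959 − (-0.5068) = -4.2891; log[Pb²⁺] = -4.2891 / 3 = -1.4297; [Pb²⁺] = 10^(-1.4297) ≈ 0.037 M.

0.037 M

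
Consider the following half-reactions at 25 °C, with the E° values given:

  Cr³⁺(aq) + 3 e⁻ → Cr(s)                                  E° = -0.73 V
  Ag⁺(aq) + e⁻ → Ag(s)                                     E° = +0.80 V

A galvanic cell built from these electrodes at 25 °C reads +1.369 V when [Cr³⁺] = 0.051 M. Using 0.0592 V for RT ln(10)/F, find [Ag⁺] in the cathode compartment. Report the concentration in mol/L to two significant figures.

0.00071 M

Ag⁺/Ag is the cathode, Cr³⁺/Cr the anode: E°cell = +1.53 V, n = 3.
Overall reaction: 3 Ag⁺(aq) + Cr(s) → 3 Ag(s) + Cr³⁺(aq); Q = [Cr³⁺]^1/[Ag⁺]^3.
From E = E° − (0.0592/n) log Q: log Q = (E° − E)·n/0.0592 = (+1.53 − (+1.369))·3/0.0592 = 8.1588.
So 3·log[Ag⁺] = 1·log(0.051) − log Q = -1.2924 − (8.1588) = -9.4512; log[Ag⁺] = -9.4512 / 3 = -3.1504; [Ag⁺] = 10^(-3.1504) ≈ 0.00071 M.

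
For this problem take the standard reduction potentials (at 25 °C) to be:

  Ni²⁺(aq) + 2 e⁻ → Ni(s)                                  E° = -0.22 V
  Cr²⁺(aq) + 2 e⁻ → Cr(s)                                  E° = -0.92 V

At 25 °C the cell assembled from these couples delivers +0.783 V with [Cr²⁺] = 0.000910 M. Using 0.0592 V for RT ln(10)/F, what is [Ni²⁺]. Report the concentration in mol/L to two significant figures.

0.58 M

Ni²⁺/Ni is the cathode, Cr²⁺/Cr the anode: E°cell = +0.70 V, n = 2.
Overall reaction: Ni²⁺(aq) + Cr(s) → Ni(s) + Cr²⁺(aq); Q = [Cr²⁺]^1/[Ni²⁺]^1.
From E = E° − (0.0592/n) log Q: log Q = (E° − E)·n/0.0592 = (+0.70 − (+0.783))·2/0.0592 = -2.8041.
So 1·log[Ni²⁺] = 1·log(0.00091) − log Q = -3.0410 − (-2.8041) = -0.2369; [Ni²⁺] = 10^(-0.2369) ≈ 0.58 M.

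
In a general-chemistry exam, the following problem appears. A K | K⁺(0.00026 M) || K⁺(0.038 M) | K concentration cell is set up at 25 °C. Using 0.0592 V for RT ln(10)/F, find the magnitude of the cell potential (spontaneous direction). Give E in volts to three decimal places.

For a concentration cell E°cell = 0. The 0.038 M side is the cathode (reduction is favoured where [K⁺] is higher).
With n = 1, E = −(0.0592/1) log([K⁺]ₐₙ/[K⁺]꜀ₐₜ) = −(0.0592/1) log(0.00026/0.038) = −(0.0592/1)(-2.165) = +0.128 V.

+0.128 V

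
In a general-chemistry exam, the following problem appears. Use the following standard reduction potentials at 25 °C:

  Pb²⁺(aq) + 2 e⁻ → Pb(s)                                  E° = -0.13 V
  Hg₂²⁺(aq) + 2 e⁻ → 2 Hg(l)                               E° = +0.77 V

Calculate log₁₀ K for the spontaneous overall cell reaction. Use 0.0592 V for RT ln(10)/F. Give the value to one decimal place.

30.4

Cathode: Hg₂²⁺/Hg; anode: Pb²⁺/Pb. E°cell = +0.90 V, n = 2.
log K = nE°cell / 0.0592 = (2)(+0.90) / 0.0592 = 30.4.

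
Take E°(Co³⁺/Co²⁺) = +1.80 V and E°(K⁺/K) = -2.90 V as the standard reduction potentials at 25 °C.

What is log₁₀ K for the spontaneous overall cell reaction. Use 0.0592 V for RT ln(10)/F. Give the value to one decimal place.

Cathode: Co³⁺/Co²⁺; anode: K⁺/K. E°cell = +4.70 V, n = 1.
log K = nE°cell / 0.0592 = (1)(+4.70) / 0.0592 = 79.4.

79.4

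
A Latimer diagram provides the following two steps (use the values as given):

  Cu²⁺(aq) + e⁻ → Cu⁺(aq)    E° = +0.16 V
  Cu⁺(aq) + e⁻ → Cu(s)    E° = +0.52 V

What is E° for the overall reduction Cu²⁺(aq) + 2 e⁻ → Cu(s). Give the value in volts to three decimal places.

Adding the free-energy changes (−nFE°) of the two steps gives −n₃FE°₃ = −n₁FE°₁ − n₂FE°₂.
E°₃ = (1×+0.16 + 1×+0.52) / 2 = (+0.680) / 2 = +0.340 V.

+0.340 V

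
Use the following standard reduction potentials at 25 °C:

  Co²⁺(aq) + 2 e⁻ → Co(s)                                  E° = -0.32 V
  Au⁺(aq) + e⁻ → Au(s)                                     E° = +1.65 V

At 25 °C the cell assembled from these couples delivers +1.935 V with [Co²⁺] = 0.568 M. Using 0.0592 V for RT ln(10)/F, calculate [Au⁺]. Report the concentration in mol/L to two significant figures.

Au⁺/Au is the cathode, Co²⁺/Co the anode: E°cell = +1.97 V, n = 2.
Overall reaction: 2 Au⁺(aq) + Co(s) → 2 Au(s) + Co²⁺(aq); Q = [Co²⁺]^1/[Au⁺]^2.
From E = E° − (0.0592/n) log Q: log Q = (E° − E)·n/0.0592 = (+1.97 − (+1.935))·2/0.0592 = 1.1824.
So 2·log[Au⁺] = 1·log(0.568) − log Q = -0.2457 − (1.1824) = -1.4281; log[Au⁺] = -1.4281 / 2 = -0.7140; [Au⁺] = 10^(-0.7140) ≈ 0.19 M.

0.19 M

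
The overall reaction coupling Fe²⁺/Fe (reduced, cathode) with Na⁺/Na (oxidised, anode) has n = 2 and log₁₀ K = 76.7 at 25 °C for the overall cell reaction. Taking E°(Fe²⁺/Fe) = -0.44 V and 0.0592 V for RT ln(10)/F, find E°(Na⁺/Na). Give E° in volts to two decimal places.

-2.71 V

E°cell = (0.0592/n)·log K = (0.0592/2)(76.7) = +2.270 V.
Since Fe²⁺/Fe is the cathode and Na⁺/Na the anode, E°cell = E°(Fe²⁺/Fe) − E°(Na⁺/Na).
So E°(Na⁺/Na) = E°(Fe²⁺/Fe) − E°cell = (-0.44) − (+2.270) = -2.71 V.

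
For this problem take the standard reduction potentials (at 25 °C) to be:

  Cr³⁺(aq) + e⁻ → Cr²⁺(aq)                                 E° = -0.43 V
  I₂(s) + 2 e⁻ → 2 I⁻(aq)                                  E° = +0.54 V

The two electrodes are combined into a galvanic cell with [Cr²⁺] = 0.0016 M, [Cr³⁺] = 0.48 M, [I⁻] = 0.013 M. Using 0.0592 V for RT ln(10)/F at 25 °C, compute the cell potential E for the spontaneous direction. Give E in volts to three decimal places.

+0.935 V

I₂/I⁻ is the cathode (higher E°), Cr³⁺/Cr²⁺ the anode: E°cell = +0.54 − (-0.43) = +0.97 V, n = 2.
Overall: I₂(s) + 2 Cr²⁺(aq) → 2 I⁻(aq) + 2 Cr³⁺(aq)
Q = [I⁻]^2·[Cr³⁺]^2 / ([Cr²⁺]^2); log Q = 1.182.
E = E° − (0.0592/n) log Q = +0.97 − (0.0592/2)(1.182) = +0.935 V.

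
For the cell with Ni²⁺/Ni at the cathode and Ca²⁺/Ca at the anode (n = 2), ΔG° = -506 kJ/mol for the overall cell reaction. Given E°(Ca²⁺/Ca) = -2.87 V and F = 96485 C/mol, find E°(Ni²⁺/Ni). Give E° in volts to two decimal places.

E°cell = −ΔG°/(nF) = −(-506×10³)/((2)(96485)) = +2.622 V.
Since Ni²⁺/Ni is the cathode and Ca²⁺/Ca the anode, E°cell = E°(Ni²⁺/Ni) − E°(Ca²⁺/Ca).
So E°(Ni²⁺/Ni) = E°cell + E°(Ca²⁺/Ca) = +2.622 + (-2.87) = -0.25 V.

-0.25 V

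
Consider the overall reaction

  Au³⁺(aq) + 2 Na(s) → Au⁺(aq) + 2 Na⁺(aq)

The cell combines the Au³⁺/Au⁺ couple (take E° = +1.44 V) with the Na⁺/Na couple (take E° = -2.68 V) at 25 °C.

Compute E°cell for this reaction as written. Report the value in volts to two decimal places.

The Au³⁺/Au⁺ couple has the higher reduction potential, so it is the cathode; Na⁺/Na is oxidised at the anode.
E°cell = E°(cathode) − E°(anode) = (+1.44) − (-2.68) = +4.12 V.

+4.12 V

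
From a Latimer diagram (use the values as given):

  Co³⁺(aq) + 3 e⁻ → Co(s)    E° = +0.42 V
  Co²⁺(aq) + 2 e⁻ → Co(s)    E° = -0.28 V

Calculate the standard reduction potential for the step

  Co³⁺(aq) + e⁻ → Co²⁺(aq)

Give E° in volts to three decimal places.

+1.820 V

Sequential free energies add, so n₃E°₃ = n₁E°₁ + n₂E°₂.
With n₃ = 3, and the known step contributing 2×(-0.28) V, the unknown satisfies 1·E° = 3×(+0.42) − 2×(-0.28) = +1.820.
E° = +1.820 / 1 = +1.820 V.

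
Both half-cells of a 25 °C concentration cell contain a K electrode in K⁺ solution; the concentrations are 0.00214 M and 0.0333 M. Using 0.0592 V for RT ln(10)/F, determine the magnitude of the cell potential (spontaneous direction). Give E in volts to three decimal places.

+0.071 V

For a concentration cell E°cell = 0. The 0.0333 M side is the cathode (reduction is favoured where [K⁺] is higher).
With n = 1, E = −(0.0592/1) log([K⁺]ₐₙ/[K⁺]꜀ₐₜ) = −(0.0592/1) log(0.00214/0.0333) = −(0.0592/1)(-1.192) = +0.071 V.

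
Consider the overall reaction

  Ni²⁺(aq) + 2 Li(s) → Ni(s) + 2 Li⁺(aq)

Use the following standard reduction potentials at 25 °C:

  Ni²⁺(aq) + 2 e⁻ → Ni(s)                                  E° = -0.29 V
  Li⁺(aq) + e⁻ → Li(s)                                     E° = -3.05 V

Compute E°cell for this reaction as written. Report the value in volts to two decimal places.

The Ni²⁺/Ni couple has the higher reduction potential, so it is the cathode; Li⁺/Li is oxidised at the anode.
E°cell = E°(cathode) − E°(anode) = (-0.29) − (-3.05) = +2.76 V.
Since E°cell > 0, the reaction is spontaneous under standard conditions.

+2.76 V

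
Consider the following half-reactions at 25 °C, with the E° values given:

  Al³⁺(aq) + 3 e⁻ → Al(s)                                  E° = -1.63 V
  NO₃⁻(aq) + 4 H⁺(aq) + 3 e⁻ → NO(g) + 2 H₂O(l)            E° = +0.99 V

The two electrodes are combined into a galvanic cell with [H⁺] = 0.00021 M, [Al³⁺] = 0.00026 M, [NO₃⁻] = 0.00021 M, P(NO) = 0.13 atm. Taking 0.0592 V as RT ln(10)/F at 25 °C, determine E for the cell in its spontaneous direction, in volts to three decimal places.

NO₃⁻/NO is the cathode (higher E°), Al³⁺/Al the anode: E°cell = +0.99 − (-1.63) = +2.62 V, n = 3.
Overall: NO₃⁻(aq) + 4 H⁺(aq) + Al(s) → NO(g) + 2 H₂O(l) + Al³⁺(aq)
Q = P(NO)·[Al³⁺] / ([NO₃⁻]·[H⁺]^4); log Q = 13.918.
E = E° − (0.0592/n) log Q = +2.62 − (0.0592/3)(13.918) = +2.345 V.

+2.345 V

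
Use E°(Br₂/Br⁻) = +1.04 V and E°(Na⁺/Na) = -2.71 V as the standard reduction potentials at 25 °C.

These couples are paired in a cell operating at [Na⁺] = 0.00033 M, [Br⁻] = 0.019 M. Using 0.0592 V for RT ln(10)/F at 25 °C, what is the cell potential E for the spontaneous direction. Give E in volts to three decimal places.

+4.058 V

Br₂/Br⁻ is the cathode (higher E°), Na⁺/Na the anode: E°cell = +1.04 − (-2.71) = +3.75 V, n = 2.
Overall: Br₂(l) + 2 Na(s) → 2 Br⁻(aq) + 2 Na⁺(aq)
Q = [Br⁻]^2·[Na⁺]^2; log Q = -10.405.
E = E° − (0.0592/n) log Q = +3.75 − (0.0592/2)(-10.405) = +4.058 V.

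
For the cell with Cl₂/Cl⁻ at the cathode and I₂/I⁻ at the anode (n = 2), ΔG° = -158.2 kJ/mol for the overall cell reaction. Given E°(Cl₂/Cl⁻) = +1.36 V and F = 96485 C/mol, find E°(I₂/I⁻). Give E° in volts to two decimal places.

E°cell = −ΔG°/(nF) = −(-158.2×10³)/((2)(96485)) = +0.820 V.
Since Cl₂/Cl⁻ is the cathode and I₂/I⁻ the anode, E°cell = E°(Cl₂/Cl⁻) − E°(I₂/I⁻).
So E°(I₂/I⁻) = E°(Cl₂/Cl⁻) − E°cell = (+1.36) − (+0.820) = +0.54 V.

+0.54 V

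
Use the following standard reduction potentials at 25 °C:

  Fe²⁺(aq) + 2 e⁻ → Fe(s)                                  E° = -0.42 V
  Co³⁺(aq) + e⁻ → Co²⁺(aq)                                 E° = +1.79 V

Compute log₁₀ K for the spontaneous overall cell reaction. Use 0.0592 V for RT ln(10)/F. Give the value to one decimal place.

74.7

Cathode: Co³⁺/Co²⁺; anode: Fe²⁺/Fe. E°cell = +2.21 V, n = 2.
log K = nE°cell / 0.0592 = (2)(+2.21) / 0.0592 = 74.7.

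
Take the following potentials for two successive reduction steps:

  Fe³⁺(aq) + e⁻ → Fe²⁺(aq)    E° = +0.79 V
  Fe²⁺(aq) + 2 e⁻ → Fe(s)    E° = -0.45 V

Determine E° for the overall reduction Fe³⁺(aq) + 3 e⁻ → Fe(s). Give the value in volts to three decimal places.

-0.037 V

Adding the free-energy changes (−nFE°) of the two steps gives −n₃FE°₃ = −n₁FE°₁ − n₂FE°₂.
E°₃ = (1×+0.79 + 2×-0.45) / 3 = (-0.110) / 3 = -0.037 V.
E° values themselves are not directly additive — weighting by electron count is essential.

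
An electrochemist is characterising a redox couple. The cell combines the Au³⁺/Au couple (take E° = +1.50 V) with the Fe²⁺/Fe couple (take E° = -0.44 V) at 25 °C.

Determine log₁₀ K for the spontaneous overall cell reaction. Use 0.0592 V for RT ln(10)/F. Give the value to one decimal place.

Cathode: Au³⁺/Au; anode: Fe²⁺/Fe. E°cell = +1.94 V, n = 6.
log K = nE°cell / 0.0592 = (6)(+1.94) / 0.0592 = 196.6.

196.6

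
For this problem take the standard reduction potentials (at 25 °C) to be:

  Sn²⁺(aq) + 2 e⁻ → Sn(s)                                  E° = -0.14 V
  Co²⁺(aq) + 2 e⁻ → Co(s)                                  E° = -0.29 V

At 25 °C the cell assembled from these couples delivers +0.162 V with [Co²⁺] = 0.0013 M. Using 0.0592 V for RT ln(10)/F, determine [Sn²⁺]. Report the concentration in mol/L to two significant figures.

Sn²⁺/Sn is the cathode, Co²⁺/Co the anode: E°cell = +0.15 V, n = 2.
Overall reaction: Sn²⁺(aq) + Co(s) → Sn(s) + Co²⁺(aq); Q = [Co²⁺]^1/[Sn²⁺]^1.
From E = E° − (0.0592/n) log Q: log Q = (E° − E)·n/0.0592 = (+0.15 − (+0.162))·2/0.0592 = -0.4054.
So 1·log[Sn²⁺] = 1·log(0.0013) − log Q = -2.8861 − (-0.4054) = -2.4807; [Sn²⁺] = 10^(-2.4807) ≈ 0.0033 M.

0.0033 M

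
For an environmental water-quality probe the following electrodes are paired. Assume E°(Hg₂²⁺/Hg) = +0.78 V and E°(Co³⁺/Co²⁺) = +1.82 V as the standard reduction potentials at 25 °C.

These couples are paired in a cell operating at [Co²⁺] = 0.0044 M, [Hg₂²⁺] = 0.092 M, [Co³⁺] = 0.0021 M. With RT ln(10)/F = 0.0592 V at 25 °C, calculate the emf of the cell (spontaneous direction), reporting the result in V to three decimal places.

Co³⁺/Co²⁺ is the cathode (higher E°), Hg₂²⁺/Hg the anode: E°cell = +1.82 − (+0.78) = +1.04 V, n = 2.
Overall: 2 Co³⁺(aq) + 2 Hg(l) → 2 Co²⁺(aq) + Hg₂²⁺(aq)
Q = [Co²⁺]^2·[Hg₂²⁺] / ([Co³⁺]^2); log Q = -0.394.
E = E° − (0.0592/n) log Q = +1.04 − (0.0592/2)(-0.394) = +1.052 V.

+1.052 V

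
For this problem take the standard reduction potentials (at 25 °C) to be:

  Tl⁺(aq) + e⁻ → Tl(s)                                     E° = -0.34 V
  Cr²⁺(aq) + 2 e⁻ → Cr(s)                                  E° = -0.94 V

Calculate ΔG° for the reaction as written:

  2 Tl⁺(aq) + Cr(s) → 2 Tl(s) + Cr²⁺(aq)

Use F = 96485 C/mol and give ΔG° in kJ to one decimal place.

-115.8 kJ

As written, Tl⁺/Tl is reduced (cathode) and Cr²⁺/Cr is oxidised (anode), so E°cell = (-0.34) − (-0.94) = +0.60 V.
Balancing electrons gives n = 2.
ΔG° = −nFE° = −(2)(96485)(+0.60) = -115,782 J = -115.8 kJ.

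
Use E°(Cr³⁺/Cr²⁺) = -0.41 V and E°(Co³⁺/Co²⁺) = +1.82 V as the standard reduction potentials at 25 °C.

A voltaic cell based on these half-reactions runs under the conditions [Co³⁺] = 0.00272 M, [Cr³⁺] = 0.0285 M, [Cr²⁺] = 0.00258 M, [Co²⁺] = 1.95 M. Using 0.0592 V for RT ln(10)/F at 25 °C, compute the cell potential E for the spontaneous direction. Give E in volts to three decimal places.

+1.999 V

Co³⁺/Co²⁺ is the cathode (higher E°), Cr³⁺/Cr²⁺ the anode: E°cell = +1.82 − (-0.41) = +2.23 V, n = 1.
Overall: Co³⁺(aq) + Cr²⁺(aq) → Co²⁺(aq) + Cr³⁺(aq)
Q = [Co²⁺]·[Cr³⁺] / ([Co³⁺]·[Cr²⁺]); log Q = 3.899.
E = E° − (0.0592/n) log Q = +2.23 − (0.0592/1)(3.899) = +1.999 V.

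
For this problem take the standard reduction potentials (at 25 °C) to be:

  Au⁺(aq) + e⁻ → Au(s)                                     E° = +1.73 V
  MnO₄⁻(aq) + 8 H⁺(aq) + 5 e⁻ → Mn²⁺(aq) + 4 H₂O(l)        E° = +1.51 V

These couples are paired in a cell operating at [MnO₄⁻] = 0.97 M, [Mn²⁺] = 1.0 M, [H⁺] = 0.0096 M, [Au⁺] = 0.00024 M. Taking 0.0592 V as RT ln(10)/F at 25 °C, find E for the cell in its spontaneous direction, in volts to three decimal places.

Au⁺/Au is the cathode (higher E°), MnO₄⁻/Mn²⁺ the anode: E°cell = +1.73 − (+1.51) = +0.22 V, n = 5.
Overall: 5 Au⁺(aq) + Mn²⁺(aq) + 4 H₂O(l) → 5 Au(s) + MnO₄⁻(aq) + 8 H⁺(aq)
Q = [MnO₄⁻]·[H⁺]^8 / ([Au⁺]^5·[Mn²⁺]); log Q = 1.944.
E = E° − (0.0592/n) log Q = +0.22 − (0.0592/5)(1.944) = +0.197 V.

+0.197 V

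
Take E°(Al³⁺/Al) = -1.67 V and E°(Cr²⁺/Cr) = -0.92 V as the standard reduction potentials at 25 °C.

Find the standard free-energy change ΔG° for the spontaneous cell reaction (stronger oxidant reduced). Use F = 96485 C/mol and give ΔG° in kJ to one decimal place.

Cr²⁺/Cr (E° = -0.92 V) is the cathode; Al³⁺/Al (E° = -1.67 V) is the anode, so E°cell = +0.75 V.
Balancing electrons gives n = 6 (lcm of 2 and 3).
ΔG° = −nFE° = −(6)(96485)(+0.75) = -434,182 J = -434.2 kJ.

-434.2 kJ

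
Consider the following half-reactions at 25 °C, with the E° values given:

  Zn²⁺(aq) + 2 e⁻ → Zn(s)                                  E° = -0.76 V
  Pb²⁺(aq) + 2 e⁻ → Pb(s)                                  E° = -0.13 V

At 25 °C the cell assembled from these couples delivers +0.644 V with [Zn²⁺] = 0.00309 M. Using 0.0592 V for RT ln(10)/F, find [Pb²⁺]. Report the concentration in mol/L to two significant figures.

Pb²⁺/Pb is the cathode, Zn²⁺/Zn the anode: E°cell = +0.63 V, n = 2.
Overall reaction: Pb²⁺(aq) + Zn(s) → Pb(s) + Zn²⁺(aq); Q = [Zn²⁺]^1/[Pb²⁺]^1.
From E = E° − (0.0592/n) log Q: log Q = (E° − E)·n/0.0592 = (+0.63 − (+0.644))·2/0.0592 = -0.4730.
So 1·log[Pb²⁺] = 1·log(0.00309) − log Q = -2.5100 − (-0.4730) = -2.0370; [Pb²⁺] = 10^(-2.0370) ≈ 0.0092 M.

0.0092 M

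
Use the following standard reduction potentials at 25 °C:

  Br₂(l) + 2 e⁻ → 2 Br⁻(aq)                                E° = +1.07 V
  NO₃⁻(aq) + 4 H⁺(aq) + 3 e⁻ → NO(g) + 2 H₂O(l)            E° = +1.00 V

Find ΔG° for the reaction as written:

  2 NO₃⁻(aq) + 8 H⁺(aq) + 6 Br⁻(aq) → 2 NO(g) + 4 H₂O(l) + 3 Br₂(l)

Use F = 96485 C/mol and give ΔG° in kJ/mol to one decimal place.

As written, NO₃⁻/NO is reduced (cathode) and Br₂/Br⁻ is oxidised (anode), so E°cell = (+1.00) − (+1.07) = -0.07 V.
Balancing electrons gives n = 6.
ΔG° = −nFE° = −(6)(96485)(-0.07) = 40,524 J = +40.5 kJ/mol.

+40.5 kJ/mol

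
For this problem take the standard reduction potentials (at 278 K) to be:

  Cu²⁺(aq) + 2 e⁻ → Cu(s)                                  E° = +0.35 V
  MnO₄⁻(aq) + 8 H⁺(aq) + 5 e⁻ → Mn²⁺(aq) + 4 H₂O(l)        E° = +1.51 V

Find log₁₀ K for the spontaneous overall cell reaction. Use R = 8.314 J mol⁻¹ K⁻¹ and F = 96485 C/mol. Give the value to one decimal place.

210.3

Cathode: MnO₄⁻/Mn²⁺; anode: Cu²⁺/Cu. E°cell = (+1.51) − (+0.35) = +1.16 V, with n = 10.
ΔG° = −nFE° = −RT ln K, so ln K = nFE°/(RT) = (10)(96485)(+1.16) / ((8.314)(278)) = 484.243.
log₁₀ K = 484.243 / ln 10 = 210.3.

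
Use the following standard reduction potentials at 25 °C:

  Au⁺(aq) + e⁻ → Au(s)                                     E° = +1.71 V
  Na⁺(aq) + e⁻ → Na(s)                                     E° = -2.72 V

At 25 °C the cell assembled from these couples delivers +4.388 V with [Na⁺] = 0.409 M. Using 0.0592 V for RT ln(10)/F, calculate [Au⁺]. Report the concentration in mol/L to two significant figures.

Au⁺/Au is the cathode, Na⁺/Na the anode: E°cell = +4.43 V, n = 1.
Overall reaction: Au⁺(aq) + Na(s) → Au(s) + Na⁺(aq); Q = [Na⁺]^1/[Au⁺]^1.
From E = E° − (0.0592/n) log Q: log Q = (E° − E)·n/0.0592 = (+4.43 − (+4.388))·1/0.0592 = 0.7095.
So 1·log[Au⁺] = 1·log(0.409) − log Q = -0.3883 − (0.7095) = -1.0978; [Au⁺] = 10^(-1.0978) ≈ 0.080 M.

0.080 M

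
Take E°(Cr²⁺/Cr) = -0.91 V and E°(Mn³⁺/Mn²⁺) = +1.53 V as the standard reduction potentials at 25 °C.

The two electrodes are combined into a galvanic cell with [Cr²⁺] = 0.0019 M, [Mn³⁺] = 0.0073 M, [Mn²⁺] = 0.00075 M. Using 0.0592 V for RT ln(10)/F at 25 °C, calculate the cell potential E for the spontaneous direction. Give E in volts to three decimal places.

Mn³⁺/Mn²⁺ is the cathode (higher E°), Cr²⁺/Cr the anode: E°cell = +1.53 − (-0.91) = +2.44 V, n = 2.
Overall: 2 Mn³⁺(aq) + Cr(s) → 2 Mn²⁺(aq) + Cr²⁺(aq)
Q = [Mn²⁺]^2·[Cr²⁺] / ([Mn³⁺]^2); log Q = -4.698.
E = E° − (0.0592/n) log Q = +2.44 − (0.0592/2)(-4.698) = +2.579 V.

+2.579 V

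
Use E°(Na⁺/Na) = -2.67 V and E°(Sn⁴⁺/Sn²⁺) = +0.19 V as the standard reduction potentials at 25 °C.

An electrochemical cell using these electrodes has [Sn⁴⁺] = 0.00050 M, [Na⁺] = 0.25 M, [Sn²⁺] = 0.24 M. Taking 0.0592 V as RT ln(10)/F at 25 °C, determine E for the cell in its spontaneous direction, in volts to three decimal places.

+2.816 V

Sn⁴⁺/Sn²⁺ is the cathode (higher E°), Na⁺/Na the anode: E°cell = +0.19 − (-2.67) = +2.86 V, n = 2.
Overall: Sn⁴⁺(aq) + 2 Na(s) → Sn²⁺(aq) + 2 Na⁺(aq)
Q = [Sn²⁺]·[Na⁺]^2 / ([Sn⁴⁺]); log Q = 1.477.
E = E° − (0.0592/n) log Q = +2.86 − (0.0592/2)(1.477) = +2.816 V.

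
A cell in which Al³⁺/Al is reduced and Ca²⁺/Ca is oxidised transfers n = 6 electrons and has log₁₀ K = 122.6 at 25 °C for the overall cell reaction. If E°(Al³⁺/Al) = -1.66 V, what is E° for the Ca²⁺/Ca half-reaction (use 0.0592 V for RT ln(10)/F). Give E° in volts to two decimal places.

-2.87 V

E°cell = (0.0592/n)·log K = (0.0592/6)(122.6) = +1.210 V.
Since Al³⁺/Al is the cathode and Ca²⁺/Ca the anode, E°cell = E°(Al³⁺/Al) − E°(Ca²⁺/Ca).
So E°(Ca²⁺/Ca) = E°(Al³⁺/Al) − E°cell = (-1.66) − (+1.210) = -2.87 V.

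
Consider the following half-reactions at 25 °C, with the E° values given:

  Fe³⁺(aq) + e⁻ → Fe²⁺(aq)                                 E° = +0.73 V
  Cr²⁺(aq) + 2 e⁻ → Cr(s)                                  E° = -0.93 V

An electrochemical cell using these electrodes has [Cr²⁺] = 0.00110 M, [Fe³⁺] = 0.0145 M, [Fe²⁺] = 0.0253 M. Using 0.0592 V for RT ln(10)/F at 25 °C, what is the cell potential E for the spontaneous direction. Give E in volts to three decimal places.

Fe³⁺/Fe²⁺ is the cathode (higher E°), Cr²⁺/Cr the anode: E°cell = +0.73 − (-0.93) = +1.66 V, n = 2.
Overall: 2 Fe³⁺(aq) + Cr(s) → 2 Fe²⁺(aq) + Cr²⁺(aq)
Q = [Fe²⁺]^2·[Cr²⁺] / ([Fe³⁺]^2); log Q = -2.475.
E = E° − (0.0592/n) log Q = +1.66 − (0.0592/2)(-2.475) = +1.733 V.

+1.733 V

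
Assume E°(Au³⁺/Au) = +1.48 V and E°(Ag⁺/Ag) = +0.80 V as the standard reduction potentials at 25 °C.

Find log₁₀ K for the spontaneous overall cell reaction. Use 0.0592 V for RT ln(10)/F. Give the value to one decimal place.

34.5

Cathode: Au³⁺/Au; anode: Ag⁺/Ag. E°cell = +0.68 V, n = 3.
log K = nE°cell / 0.0592 = (3)(+0.68) / 0.0592 = 34.5.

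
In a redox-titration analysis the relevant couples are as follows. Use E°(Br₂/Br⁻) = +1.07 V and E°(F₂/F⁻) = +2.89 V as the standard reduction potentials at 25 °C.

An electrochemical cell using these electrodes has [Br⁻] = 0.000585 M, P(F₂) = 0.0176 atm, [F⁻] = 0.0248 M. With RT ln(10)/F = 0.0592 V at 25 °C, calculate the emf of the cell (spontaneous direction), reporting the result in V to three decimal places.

F₂/F⁻ is the cathode (higher E°), Br₂/Br⁻ the anode: E°cell = +2.89 − (+1.07) = +1.82 V, n = 2.
Overall: F₂(g) + 2 Br⁻(aq) → 2 F⁻(aq) + Br₂(l)
Q = [F⁻]^2 / (P(F₂)·[Br⁻]^2); log Q = 5.009.
E = E° − (0.0592/n) log Q = +1.82 − (0.0592/2)(5.009) = +1.672 V.

+1.672 V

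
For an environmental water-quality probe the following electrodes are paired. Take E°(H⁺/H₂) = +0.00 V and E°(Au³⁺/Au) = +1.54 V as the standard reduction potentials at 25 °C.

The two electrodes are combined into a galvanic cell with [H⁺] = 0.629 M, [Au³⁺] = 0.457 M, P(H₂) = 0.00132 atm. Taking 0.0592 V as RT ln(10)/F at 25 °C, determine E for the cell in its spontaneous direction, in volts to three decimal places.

Au³⁺/Au is the cathode (higher E°), H⁺/H₂ the anode: E°cell = +1.54 − (+0.00) = +1.54 V, n = 6.
Overall: 2 Au³⁺(aq) + 3 H₂(g) → 2 Au(s) + 6 H⁺(aq)
Q = [H⁺]^6 / ([Au³⁺]^2·P(H₂)^3); log Q = 8.110.
E = E° − (0.0592/n) log Q = +1.54 − (0.0592/6)(8.110) = +1.460 V.

+1.460 V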